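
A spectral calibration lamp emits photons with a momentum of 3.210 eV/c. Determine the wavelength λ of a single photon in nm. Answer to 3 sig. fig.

386 nm

In SI units: p = 3.210 eV/c = 1.7155e-27 kg·m/s.
Apply λ = h/p: λ = 3.862e-7 m.
Converting to nm: λ = 386.2 nm ≈ 386 nm.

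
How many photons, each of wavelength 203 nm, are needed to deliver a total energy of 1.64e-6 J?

Per-photon energy: E = 9.785e-19 J (from wavelength = 203 nm).
N = E_total / E_photon = 1.64e-6 J / 9.785e-19 J = 1.68e12.

1.68e12 photons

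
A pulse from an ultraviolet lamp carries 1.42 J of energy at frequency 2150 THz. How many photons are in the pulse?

9.97·10^17 photons

Per-photon energy: E = 1.425·10^-18 J (from frequency = 2150 THz).
N = E_total / E_photon = 1.42 J / 1.425·10^-18 J = 9.97·10^17.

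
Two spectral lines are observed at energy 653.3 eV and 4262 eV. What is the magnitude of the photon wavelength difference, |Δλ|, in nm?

Using λ = hc/E: λ₁ = 1.8978·10^-9 m, λ₂ = 2.9091·10^-10 m.
|Δλ| = |1.8978·10^-9 − 2.9091·10^-10| = 1.61·10^-9 m = 1.61 nm.

1.61 nm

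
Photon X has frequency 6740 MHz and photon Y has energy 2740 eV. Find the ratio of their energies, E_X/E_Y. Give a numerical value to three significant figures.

1.02e-8

E_X = 4.466e-24 J (from frequency = 6740 MHz, via E = hf).
E_Y = 4.390e-16 J (from energy = 2740 eV, via E given directly).
Ratio = 4.466e-24 / 4.390e-16 = 1.02e-8.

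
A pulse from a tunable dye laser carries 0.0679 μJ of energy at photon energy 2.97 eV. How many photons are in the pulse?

1.43e11 photons

Per-photon energy: E = 4.758e-19 J (from energy = 2.97 eV).
N = E_total / E_photon = 6.79e-8 J / 4.758e-19 J = 1.43e11.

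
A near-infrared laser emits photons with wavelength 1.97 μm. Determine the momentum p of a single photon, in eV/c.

Use h = 6.62607015 × 10^-34 J·s, c = 2.99792458 × 10^8 m/s, 1 eV = 1.602176634 × 10^-19 J.
In SI units: λ = 1.97 μm = 1.97 × 10^-6 m.
Apply p = h/λ: p = 3.363 × 10^-28 kg·m/s.
Converting to eV/c: p = 0.6294 eV/c ≈ 0.629 eV/c.

0.629 eV/c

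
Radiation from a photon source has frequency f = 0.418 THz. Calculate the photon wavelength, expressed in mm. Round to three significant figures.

0.717 mm

Take c = 2.99792458e8 m/s.
First convert: f = 0.418 THz = 4.18e11 Hz.
Apply λ = c/f: λ = 7.172e-4 m.
Converting to mm: λ = 0.7172 mm ≈ 0.717 mm.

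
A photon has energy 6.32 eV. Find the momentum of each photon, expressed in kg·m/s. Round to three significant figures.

3.38 × 10^-27 kg·m/s

Convert to SI: E = 6.32 eV = 1.0126 × 10^-18 J.
Since p = E/c for a photon, p = 3.378 × 10^-27 kg·m/s.
So p ≈ 3.38 × 10^-27 kg·m/s.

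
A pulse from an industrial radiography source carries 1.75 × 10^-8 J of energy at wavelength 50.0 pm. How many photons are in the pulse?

Per-photon energy: E = 3.973 × 10^-15 J (from wavelength = 50.0 pm).
N = E_total / E_photon = 1.75 × 10^-8 J / 3.973 × 10^-15 J = 4.40 × 10^6.

4.40 × 10^6 photons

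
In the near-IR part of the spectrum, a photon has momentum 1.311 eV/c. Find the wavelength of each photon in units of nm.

946 nm

Take h = 6.62607015e-34 J·s, c = 2.99792458e8 m/s, 1 eV = 1.602176634e-19 J.
In SI units: p = 1.311 eV/c = 7.0064e-28 kg·m/s.
The photon relation is λ = h/p, giving λ = 9.457e-7 m.
Converting to nm: λ = 945.7 nm ≈ 946 nm.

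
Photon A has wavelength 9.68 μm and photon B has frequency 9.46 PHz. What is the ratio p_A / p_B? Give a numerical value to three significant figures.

p_A = 6.845e-29 kg·m/s (from wavelength = 9.68 μm, via p = h/λ).
p_B = 2.091e-26 kg·m/s (from frequency = 9.46 PHz, via p = hf/c).
Ratio = 6.845e-29 / 2.091e-26 = 3.27e-3.

3.27e-3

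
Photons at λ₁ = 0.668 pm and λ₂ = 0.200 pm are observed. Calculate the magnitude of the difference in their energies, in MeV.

Using E = hc/λ: E₁ = 2.974e-13 J, E₂ = 9.932e-13 J.
|ΔE| = |2.974e-13 − 9.932e-13| = 6.96e-13 J = 4.34 MeV.

4.34 MeV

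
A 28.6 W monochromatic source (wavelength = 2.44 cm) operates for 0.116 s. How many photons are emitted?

4.08 × 10^23 photons

Total energy: E_total = P·t = 28.6 × 0.116 = 3.318 J.
Per-photon energy: E = 8.141 × 10^-24 J.
N = E_total / E_photon = 4.08 × 10^23.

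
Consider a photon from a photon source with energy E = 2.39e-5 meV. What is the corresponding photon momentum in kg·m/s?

1.28e-35 kg·m/s

First convert: E = 2.39e-5 meV = 3.8292e-27 J.
For a photon p = E/c, so p = 1.277e-35 kg·m/s.
So p ≈ 1.28e-35 kg·m/s.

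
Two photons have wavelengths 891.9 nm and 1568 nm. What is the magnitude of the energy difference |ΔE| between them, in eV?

0.599 eV

Using E = hc/λ: E₁ = 2.2272 × 10^-19 J, E₂ = 1.2669 × 10^-19 J.
|ΔE| = |2.2272 × 10^-19 − 1.2669 × 10^-19| = 9.60 × 10^-20 J = 0.599 eV.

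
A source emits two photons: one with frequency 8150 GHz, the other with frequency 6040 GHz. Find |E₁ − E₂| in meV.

Using E = hf: E₁ = 5.400e-21 J, E₂ = 4.002e-21 J.
|ΔE| = |5.400e-21 − 4.002e-21| = 1.40e-21 J = 8.73 meV.

8.73 meV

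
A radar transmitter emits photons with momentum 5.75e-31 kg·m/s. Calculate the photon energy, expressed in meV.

1.08 meV

The photon relation is E = pc, giving E = 1.724e-22 J.
Converting to meV: E = 1.076 meV ≈ 1.08 meV.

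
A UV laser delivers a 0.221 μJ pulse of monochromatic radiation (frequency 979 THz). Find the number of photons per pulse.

3.41e11 photons

Per-photon energy: E = 6.487e-19 J (from frequency = 979 THz).
N = E_total / E_photon = 2.21e-7 J / 6.487e-19 J = 3.41e11.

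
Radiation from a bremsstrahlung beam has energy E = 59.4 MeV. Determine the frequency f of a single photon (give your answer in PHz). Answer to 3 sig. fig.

Take h = 6.62607015e-34 J·s, 1 eV = 1.602176634e-19 J.
First convert: E = 59.4 MeV = 9.5169e-12 J.
Apply f = E/h: f = 1.436e22 Hz.
Converting to PHz: f = 1.436e7 PHz ≈ 1.44e7 PHz.

1.44e7 PHz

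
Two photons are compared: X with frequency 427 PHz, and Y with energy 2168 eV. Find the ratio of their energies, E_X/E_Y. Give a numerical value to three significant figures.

E_X = 2.829 × 10^-16 J (from frequency = 427 PHz, via E = hf).
E_Y = 3.474 × 10^-16 J (from energy = 2168 eV, via E given directly).
Ratio = 2.829 × 10^-16 / 3.474 × 10^-16 = 0.815.

0.815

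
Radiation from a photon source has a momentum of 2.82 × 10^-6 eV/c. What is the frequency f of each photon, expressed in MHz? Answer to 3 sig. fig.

682 MHz

Use h = 6.62607015 × 10^-34 J·s, c = 2.99792458 × 10^8 m/s, 1 eV = 1.602176634 × 10^-19 J.
Convert to SI: p = 2.82 × 10^-6 eV/c = 1.5071 × 10^-33 kg·m/s.
The photon relation is f = pc/h, giving f = 6.819 × 10^8 Hz.
Converting to MHz: f = 681.9 MHz ≈ 682 MHz.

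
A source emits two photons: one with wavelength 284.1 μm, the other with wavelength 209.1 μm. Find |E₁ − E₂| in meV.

1.57 meV

Using E = hc/λ: E₁ = 6.9921·10^-22 J, E₂ = 9.5000·10^-22 J.
|ΔE| = |6.9921·10^-22 − 9.5000·10^-22| = 2.51·10^-22 J = 1.57 meV.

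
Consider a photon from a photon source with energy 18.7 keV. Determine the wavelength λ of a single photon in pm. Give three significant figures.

Convert to SI: E = 18.7 keV = 2.9961e-15 J.
Since λ = hc/E for a photon, λ = 6.630e-11 m.
Converting to pm: λ = 66.30 pm ≈ 66.3 pm.

66.3 pm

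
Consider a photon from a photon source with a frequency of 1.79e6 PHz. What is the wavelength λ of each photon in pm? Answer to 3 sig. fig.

Convert to SI: f = 1.79e6 PHz = 1.79e21 Hz.
Apply λ = c/f: λ = 1.675e-13 m.
Converting to pm: λ = 0.1675 pm ≈ 0.167 pm.

0.167 pm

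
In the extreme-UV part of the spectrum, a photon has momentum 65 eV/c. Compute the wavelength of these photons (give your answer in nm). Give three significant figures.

19.1 nm

First convert: p = 65 eV/c = 3.4738·10^-26 kg·m/s.
The photon relation is λ = h/p, giving λ = 1.907·10^-8 m.
Converting to nm: λ = 19.07 nm ≈ 19.1 nm.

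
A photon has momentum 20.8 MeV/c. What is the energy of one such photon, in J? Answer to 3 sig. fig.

3.33e-12 J

In SI units: p = 20.8 MeV/c = 1.1116e-20 kg·m/s.
The photon relation is E = pc, giving E = 3.333e-12 J.
So E ≈ 3.33e-12 J.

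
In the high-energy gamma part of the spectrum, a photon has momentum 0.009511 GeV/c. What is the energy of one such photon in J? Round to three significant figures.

Take c = 2.99792458e8 m/s, 1 eV = 1.602176634e-19 J.
In SI units: p = 0.009511 GeV/c = 5.0830e-21 kg·m/s.
The photon relation is E = pc, giving E = 1.524e-12 J.
So E ≈ 1.52e-12 J.

1.52e-12 J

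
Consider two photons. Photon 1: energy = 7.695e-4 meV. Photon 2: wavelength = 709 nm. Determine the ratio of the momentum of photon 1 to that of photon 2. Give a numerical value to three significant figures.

p_1 = 4.112e-34 kg·m/s (from energy = 7.695e-4 meV, via p = E/c).
p_2 = 9.346e-28 kg·m/s (from wavelength = 709 nm, via p = h/λ).
Ratio = 4.112e-34 / 9.346e-28 = 4.40e-7.

4.40e-7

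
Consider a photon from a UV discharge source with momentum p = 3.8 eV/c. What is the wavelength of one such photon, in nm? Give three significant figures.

326 nm

In SI units: p = 3.8 eV/c = 2.0308e-27 kg·m/s.
Apply λ = h/p: λ = 3.263e-7 m.
Converting to nm: λ = 326.3 nm ≈ 326 nm.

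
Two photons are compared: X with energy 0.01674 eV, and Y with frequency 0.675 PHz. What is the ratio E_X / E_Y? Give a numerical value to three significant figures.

6.00 × 10^-3

E_X = 2.682 × 10^-21 J (from energy = 0.01674 eV, via E given directly).
E_Y = 4.473 × 10^-19 J (from frequency = 0.675 PHz, via E = hf).
Ratio = 2.682 × 10^-21 / 4.473 × 10^-19 = 6.00 × 10^-3.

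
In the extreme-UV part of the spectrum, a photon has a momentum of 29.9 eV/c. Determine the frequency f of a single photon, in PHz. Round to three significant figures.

7.23 PHz

(h = 6.62607015e-34 J·s, c = 2.99792458e8 m/s, 1 eV = 1.602176634e-19 J.)
Convert to SI: p = 29.9 eV/c = 1.5979e-26 kg·m/s.
Apply f = pc/h: f = 7.230e15 Hz.
Converting to PHz: f = 7.230 PHz ≈ 7.23 PHz.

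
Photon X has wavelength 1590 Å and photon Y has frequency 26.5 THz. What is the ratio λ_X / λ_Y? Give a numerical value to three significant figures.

0.0141

λ_X = 1.590e-7 m (from wavelength = 1590 Å, via λ given directly).
λ_Y = 1.131e-5 m (from frequency = 26.5 THz, via λ = c/f).
Ratio = 1.590e-7 / 1.131e-5 = 0.0141.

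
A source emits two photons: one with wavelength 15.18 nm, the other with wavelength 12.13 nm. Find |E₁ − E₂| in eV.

Using E = hc/λ: E₁ = 1.3086 × 10^-17 J, E₂ = 1.6376 × 10^-17 J.
|ΔE| = |1.3086 × 10^-17 − 1.6376 × 10^-17| = 3.29 × 10^-18 J = 20.5 eV.

20.5 eV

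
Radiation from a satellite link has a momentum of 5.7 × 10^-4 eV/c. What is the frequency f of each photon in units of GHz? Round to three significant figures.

(h = 6.62607015 × 10^-34 J·s, c = 2.99792458 × 10^8 m/s, 1 eV = 1.602176634 × 10^-19 J.)
First convert: p = 5.7 × 10^-4 eV/c = 3.0462 × 10^-31 kg·m/s.
Since f = pc/h for a photon, f = 1.378 × 10^11 Hz.
Converting to GHz: f = 137.8 GHz ≈ 138 GHz.

138 GHz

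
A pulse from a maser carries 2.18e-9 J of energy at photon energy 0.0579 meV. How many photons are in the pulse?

Per-photon energy: E = 9.277e-24 J (from energy = 0.0579 meV).
N = E_total / E_photon = 2.18e-9 J / 9.277e-24 J = 2.35e14.

2.35e14 photons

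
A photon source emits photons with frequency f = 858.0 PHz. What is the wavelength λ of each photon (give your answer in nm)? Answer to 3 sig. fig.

0.349 nm

First convert: f = 858.0 PHz = 8.580 × 10^17 Hz.
Apply λ = c/f: λ = 3.494 × 10^-10 m.
Converting to nm: λ = 0.3494 nm ≈ 0.349 nm.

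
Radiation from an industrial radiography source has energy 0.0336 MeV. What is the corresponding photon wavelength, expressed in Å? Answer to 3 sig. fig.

0.369 Å

Convert to SI: E = 0.0336 MeV = 5.3833 × 10^-15 J.
Apply λ = hc/E: λ = 3.690 × 10^-11 m.
Converting to Å: λ = 0.3690 Å ≈ 0.369 Å.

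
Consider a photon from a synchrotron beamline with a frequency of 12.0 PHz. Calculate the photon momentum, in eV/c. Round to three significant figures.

49.6 eV/c

(h = 6.62607015·10^-34 J·s, c = 2.99792458·10^8 m/s, 1 eV = 1.602176634·10^-19 J.)
First convert: f = 12.0 PHz = 1.20·10^16 Hz.
For a photon p = hf/c, so p = 2.652·10^-26 kg·m/s.
Converting to eV/c: p = 49.63 eV/c ≈ 49.6 eV/c.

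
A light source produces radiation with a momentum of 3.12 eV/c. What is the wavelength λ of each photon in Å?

3970 Å

(h = 6.62607015 × 10^-34 J·s, c = 2.99792458 × 10^8 m/s, 1 eV = 1.602176634 × 10^-19 J.)
First convert: p = 3.12 eV/c = 1.6674 × 10^-27 kg·m/s.
Since λ = h/p for a photon, λ = 3.974 × 10^-7 m.
Converting to Å: λ = 3974 Å ≈ 3970 Å.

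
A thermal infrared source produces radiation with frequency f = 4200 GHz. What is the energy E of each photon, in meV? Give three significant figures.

First convert: f = 4200 GHz = 4.20e12 Hz.
For a photon E = hf, so E = 2.783e-21 J.
Converting to meV: E = 17.37 meV ≈ 17.4 meV.

17.4 meV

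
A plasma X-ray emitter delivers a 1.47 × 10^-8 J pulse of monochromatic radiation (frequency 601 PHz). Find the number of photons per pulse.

Per-photon energy: E = 3.982 × 10^-16 J (from frequency = 601 PHz).
N = E_total / E_photon = 1.47 × 10^-8 J / 3.982 × 10^-16 J = 3.69 × 10^7.

3.69 × 10^7 photons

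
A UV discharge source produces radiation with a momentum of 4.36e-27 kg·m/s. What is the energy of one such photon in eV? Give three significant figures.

8.16 eV

Use c = 2.99792458e8 m/s, 1 eV = 1.602176634e-19 J.
Apply E = pc: E = 1.307e-18 J.
Converting to eV: E = 8.158 eV ≈ 8.16 eV.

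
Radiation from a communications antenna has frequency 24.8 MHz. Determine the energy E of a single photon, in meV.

1.03e-4 meV

First convert: f = 24.8 MHz = 2.48e7 Hz.
The photon relation is E = hf, giving E = 1.643e-26 J.
Converting to meV: E = 1.026e-4 meV ≈ 1.03e-4 meV.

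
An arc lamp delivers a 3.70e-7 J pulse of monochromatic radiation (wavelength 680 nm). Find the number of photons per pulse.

1.27e12 photons

Per-photon energy: E = 2.921e-19 J (from wavelength = 680 nm).
N = E_total / E_photon = 3.70e-7 J / 2.921e-19 J = 1.27e12.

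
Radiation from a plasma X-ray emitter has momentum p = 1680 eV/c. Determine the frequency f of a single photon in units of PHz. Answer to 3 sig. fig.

406 PHz

(h = 6.62607015·10^-34 J·s, c = 2.99792458·10^8 m/s, 1 eV = 1.602176634·10^-19 J.)
In SI units: p = 1680 eV/c = 8.9784·10^-25 kg·m/s.
Since f = pc/h for a photon, f = 4.062·10^17 Hz.
Converting to PHz: f = 406.2 PHz ≈ 406 PHz.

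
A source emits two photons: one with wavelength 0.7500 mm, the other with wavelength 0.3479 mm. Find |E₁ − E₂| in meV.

1.91 meV

Using E = hc/λ: E₁ = 2.6486·10^-22 J, E₂ = 5.7098·10^-22 J.
|ΔE| = |2.6486·10^-22 − 5.7098·10^-22| = 3.06·10^-22 J = 1.91 meV.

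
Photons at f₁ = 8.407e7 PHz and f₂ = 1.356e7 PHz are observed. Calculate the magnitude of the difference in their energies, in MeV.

292 MeV

Using E = hf: E₁ = 5.5705e-11 J, E₂ = 8.9850e-12 J.
|ΔE| = |5.5705e-11 − 8.9850e-12| = 4.67e-11 J = 292 MeV.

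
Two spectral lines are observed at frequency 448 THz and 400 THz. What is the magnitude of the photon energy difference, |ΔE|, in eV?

Using E = hf: E₁ = 2.968e-19 J, E₂ = 2.650e-19 J.
|ΔE| = |2.968e-19 − 2.650e-19| = 3.18e-20 J = 0.199 eV.

0.199 eV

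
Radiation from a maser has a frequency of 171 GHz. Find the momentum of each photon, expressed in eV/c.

First convert: f = 171 GHz = 1.71 × 10^11 Hz.
Apply p = hf/c: p = 3.779 × 10^-31 kg·m/s.
Converting to eV/c: p = 7.072 × 10^-4 eV/c ≈ 7.07 × 10^-4 eV/c.

7.07 × 10^-4 eV/c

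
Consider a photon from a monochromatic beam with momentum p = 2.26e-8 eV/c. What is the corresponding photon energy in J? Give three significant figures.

(c = 2.99792458e8 m/s, 1 eV = 1.602176634e-19 J.)
First convert: p = 2.26e-8 eV/c = 1.2078e-35 kg·m/s.
For a photon E = pc, so E = 3.621e-27 J.
So E ≈ 3.62e-27 J.

3.62e-27 J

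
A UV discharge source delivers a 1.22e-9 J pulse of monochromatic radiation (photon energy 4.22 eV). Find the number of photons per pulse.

Per-photon energy: E = 6.761e-19 J (from energy = 4.22 eV).
N = E_total / E_photon = 1.22e-9 J / 6.761e-19 J = 1.80e9.

1.80e9 photons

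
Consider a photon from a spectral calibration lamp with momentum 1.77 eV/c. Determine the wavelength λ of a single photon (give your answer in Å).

7000 Å

(h = 6.62607015·10^-34 J·s, c = 2.99792458·10^8 m/s, 1 eV = 1.602176634·10^-19 J.)
In SI units: p = 1.77 eV/c = 9.4594·10^-28 kg·m/s.
For a photon λ = h/p, so λ = 7.005·10^-7 m.
Converting to Å: λ = 7005 Å ≈ 7000 Å.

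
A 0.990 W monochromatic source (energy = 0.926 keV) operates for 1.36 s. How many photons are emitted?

Total energy: E_total = P·t = 0.990 × 1.36 = 1.346 J.
Per-photon energy: E = 1.484e-16 J.
N = E_total / E_photon = 9.08e15.

9.08e15 photons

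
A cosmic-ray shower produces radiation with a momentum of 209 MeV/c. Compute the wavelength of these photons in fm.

5.93 fm

First convert: p = 209 MeV/c = 1.1170 × 10^-19 kg·m/s.
Apply λ = h/p: λ = 5.932 × 10^-15 m.
Converting to fm: λ = 5.932 fm ≈ 5.93 fm.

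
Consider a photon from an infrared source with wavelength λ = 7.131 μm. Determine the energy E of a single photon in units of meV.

Use h = 6.62607015·10^-34 J·s, c = 2.99792458·10^8 m/s, 1 eV = 1.602176634·10^-19 J.
In SI units: λ = 7.131 μm = 7.131·10^-6 m.
The photon relation is E = hc/λ, giving E = 2.786·10^-20 J.
Converting to meV: E = 173.9 meV ≈ 174 meV.

174 meV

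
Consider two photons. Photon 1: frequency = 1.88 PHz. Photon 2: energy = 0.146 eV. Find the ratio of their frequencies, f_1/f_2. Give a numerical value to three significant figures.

53.3

f_1 = 1.880 × 10^15 Hz (from frequency = 1.88 PHz, via f given directly).
f_2 = 3.530 × 10^13 Hz (from energy = 0.146 eV, via f = E/h).
Ratio = 1.880 × 10^15 / 3.530 × 10^13 = 53.3.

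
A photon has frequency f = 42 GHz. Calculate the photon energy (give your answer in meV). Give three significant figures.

(h = 6.62607015 × 10^-34 J·s, 1 eV = 1.602176634 × 10^-19 J.)
Convert to SI: f = 42 GHz = 4.2 × 10^10 Hz.
Since E = hf for a photon, E = 2.783 × 10^-23 J.
Converting to meV: E = 0.1737 meV ≈ 0.174 meV.

0.174 meV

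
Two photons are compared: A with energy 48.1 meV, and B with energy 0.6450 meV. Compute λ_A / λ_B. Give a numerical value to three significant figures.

0.0134

λ_A = 2.578 × 10^-5 m (from energy = 48.1 meV, via λ = hc/E).
λ_B = 0.001922 m (from energy = 0.6450 meV, via λ = hc/E).
Ratio = 2.578 × 10^-5 / 0.001922 = 0.0134.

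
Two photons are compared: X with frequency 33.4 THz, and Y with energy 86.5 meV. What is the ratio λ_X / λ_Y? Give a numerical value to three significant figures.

λ_X = 8.976 × 10^-6 m (from frequency = 33.4 THz, via λ = c/f).
λ_Y = 1.433 × 10^-5 m (from energy = 86.5 meV, via λ = hc/E).
Ratio = 8.976 × 10^-6 / 1.433 × 10^-5 = 0.626.

0.626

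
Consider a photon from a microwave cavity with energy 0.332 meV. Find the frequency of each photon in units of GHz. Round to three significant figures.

80.3 GHz

Convert to SI: E = 0.332 meV = 5.3192·10^-23 J.
The photon relation is f = E/h, giving f = 8.028·10^10 Hz.
Converting to GHz: f = 80.28 GHz ≈ 80.3 GHz.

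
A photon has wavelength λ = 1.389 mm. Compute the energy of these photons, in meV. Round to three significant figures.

0.893 meV

First convert: λ = 1.389 mm = 0.001389 m.
Since E = hc/λ for a photon, E = 1.430 × 10^-22 J.
Converting to meV: E = 0.8926 meV ≈ 0.893 meV.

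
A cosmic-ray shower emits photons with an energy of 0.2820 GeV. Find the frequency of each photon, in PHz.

Use h = 6.62607015·10^-34 J·s, 1 eV = 1.602176634·10^-19 J.
In SI units: E = 0.2820 GeV = 4.5181·10^-11 J.
Since f = E/h for a photon, f = 6.819·10^22 Hz.
Converting to PHz: f = 6.819·10^7 PHz ≈ 6.82·10^7 PHz.

6.82·10^7 PHz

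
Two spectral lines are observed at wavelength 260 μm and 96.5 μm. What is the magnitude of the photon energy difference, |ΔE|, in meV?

Using E = hc/λ: E₁ = 7.640e-22 J, E₂ = 2.058e-21 J.
|ΔE| = |7.640e-22 − 2.058e-21| = 1.29e-21 J = 8.08 meV.

8.08 meV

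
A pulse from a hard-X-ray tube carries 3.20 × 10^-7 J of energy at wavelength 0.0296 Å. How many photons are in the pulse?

Per-photon energy: E = 6.711 × 10^-14 J (from wavelength = 0.0296 Å).
N = E_total / E_photon = 3.20 × 10^-7 J / 6.711 × 10^-14 J = 4.77 × 10^6.

4.77 × 10^6 photons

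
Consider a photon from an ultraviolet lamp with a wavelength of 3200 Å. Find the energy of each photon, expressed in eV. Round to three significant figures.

Convert to SI: λ = 3200 Å = 3.2 × 10^-7 m.
The photon relation is E = hc/λ, giving E = 6.208 × 10^-19 J.
Converting to eV: E = 3.875 eV ≈ 3.87 eV.

3.87 eV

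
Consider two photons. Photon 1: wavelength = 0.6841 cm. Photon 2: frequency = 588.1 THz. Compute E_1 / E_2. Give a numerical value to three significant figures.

7.45 × 10^-5

E_1 = 2.904 × 10^-23 J (from wavelength = 0.6841 cm, via E = hc/λ).
E_2 = 3.897 × 10^-19 J (from frequency = 588.1 THz, via E = hf).
Ratio = 2.904 × 10^-23 / 3.897 × 10^-19 = 7.45 × 10^-5.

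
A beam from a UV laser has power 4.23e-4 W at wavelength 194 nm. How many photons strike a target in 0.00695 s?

Total energy: E_total = P·t = 4.23e-4 × 0.00695 = 2.940e-6 J.
Per-photon energy: E = 1.024e-18 J.
N = E_total / E_photon = 2.87e12.

2.87e12 photons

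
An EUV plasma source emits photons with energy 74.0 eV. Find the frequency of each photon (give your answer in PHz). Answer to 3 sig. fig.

17.9 PHz

(h = 6.62607015e-34 J·s, 1 eV = 1.602176634e-19 J.)
First convert: E = 74.0 eV = 1.1856e-17 J.
Since f = E/h for a photon, f = 1.789e16 Hz.
Converting to PHz: f = 17.89 PHz ≈ 17.9 PHz.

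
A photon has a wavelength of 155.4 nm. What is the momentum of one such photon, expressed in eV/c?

Convert to SI: λ = 155.4 nm = 1.554 × 10^-7 m.
Apply p = h/λ: p = 4.264 × 10^-27 kg·m/s.
Converting to eV/c: p = 7.978 eV/c ≈ 7.98 eV/c.

7.98 eV/c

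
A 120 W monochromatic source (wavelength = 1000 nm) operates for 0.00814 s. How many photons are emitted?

Total energy: E_total = P·t = 120 × 0.00814 = 0.9768 J.
Per-photon energy: E = 1.986·10^-19 J.
N = E_total / E_photon = 4.92·10^18.

4.92·10^18 photons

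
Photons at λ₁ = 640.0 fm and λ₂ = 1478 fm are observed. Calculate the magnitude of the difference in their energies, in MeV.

1.10 MeV

Using E = hc/λ: E₁ = 3.1038e-13 J, E₂ = 1.3440e-13 J.
|ΔE| = |3.1038e-13 − 1.3440e-13| = 1.76e-13 J = 1.10 MeV.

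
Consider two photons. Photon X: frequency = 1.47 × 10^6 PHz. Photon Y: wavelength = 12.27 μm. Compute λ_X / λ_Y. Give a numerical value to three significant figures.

1.66 × 10^-8

λ_X = 2.039 × 10^-13 m (from frequency = 1.47 × 10^6 PHz, via λ = c/f).
λ_Y = 1.227 × 10^-5 m (from wavelength = 12.27 μm, via λ given directly).
Ratio = 2.039 × 10^-13 / 1.227 × 10^-5 = 1.66 × 10^-8.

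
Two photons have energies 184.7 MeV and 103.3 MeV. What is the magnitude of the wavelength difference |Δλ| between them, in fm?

Using λ = hc/E: λ₁ = 6.7127e-15 m, λ₂ = 1.2002e-14 m.
|Δλ| = |6.7127e-15 − 1.2002e-14| = 5.29e-15 m = 5.29 fm.

5.29 fm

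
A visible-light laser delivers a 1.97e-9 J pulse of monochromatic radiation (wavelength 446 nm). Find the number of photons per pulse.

4.42e9 photons

Per-photon energy: E = 4.454e-19 J (from wavelength = 446 nm).
N = E_total / E_photon = 1.97e-9 J / 4.454e-19 J = 4.42e9.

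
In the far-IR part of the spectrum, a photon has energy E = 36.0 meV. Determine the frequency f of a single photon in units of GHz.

8700 GHz

Take h = 6.62607015e-34 J·s, 1 eV = 1.602176634e-19 J.
First convert: E = 36.0 meV = 5.7678e-21 J.
Since f = E/h for a photon, f = 8.705e12 Hz.
Converting to GHz: f = 8705 GHz ≈ 8700 GHz.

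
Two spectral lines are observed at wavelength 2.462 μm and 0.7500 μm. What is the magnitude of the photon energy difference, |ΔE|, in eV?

Using E = hc/λ: E₁ = 8.0684·10^-20 J, E₂ = 2.6486·10^-19 J.
|ΔE| = |8.0684·10^-20 − 2.6486·10^-19| = 1.84·10^-19 J = 1.15 eV.

1.15 eV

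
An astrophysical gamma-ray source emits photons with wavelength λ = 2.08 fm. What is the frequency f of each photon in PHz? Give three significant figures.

1.44 × 10^8 PHz

First convert: λ = 2.08 fm = 2.08 × 10^-15 m.
Since f = c/λ for a photon, f = 1.441 × 10^23 Hz.
Converting to PHz: f = 1.441 × 10^8 PHz ≈ 1.44 × 10^8 PHz.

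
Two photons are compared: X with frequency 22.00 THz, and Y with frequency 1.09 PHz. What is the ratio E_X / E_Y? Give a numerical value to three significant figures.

E_X = 1.458e-20 J (from frequency = 22.00 THz, via E = hf).
E_Y = 7.222e-19 J (from frequency = 1.09 PHz, via E = hf).
Ratio = 1.458e-20 / 7.222e-19 = 0.0202.

0.0202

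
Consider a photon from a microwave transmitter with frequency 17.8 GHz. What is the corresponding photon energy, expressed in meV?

Use h = 6.62607015e-34 J·s, 1 eV = 1.602176634e-19 J.
In SI units: f = 17.8 GHz = 1.78e10 Hz.
Apply E = hf: E = 1.179e-23 J.
Converting to meV: E = 0.07361 meV ≈ 0.0736 meV.

0.0736 meV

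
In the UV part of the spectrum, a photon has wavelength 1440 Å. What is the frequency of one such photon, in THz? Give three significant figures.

First convert: λ = 1440 Å = 1.44 × 10^-7 m.
Since f = c/λ for a photon, f = 2.082 × 10^15 Hz.
Converting to THz: f = 2082 THz ≈ 2080 THz.

2080 THz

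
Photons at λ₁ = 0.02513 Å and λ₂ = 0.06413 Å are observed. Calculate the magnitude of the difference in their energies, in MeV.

0.300 MeV

Using E = hc/λ: E₁ = 7.9047e-14 J, E₂ = 3.0975e-14 J.
|ΔE| = |7.9047e-14 − 3.0975e-14| = 4.81e-14 J = 0.300 MeV.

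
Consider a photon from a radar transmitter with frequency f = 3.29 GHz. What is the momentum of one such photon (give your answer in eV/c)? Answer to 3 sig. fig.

1.36e-5 eV/c

(h = 6.62607015e-34 J·s, c = 2.99792458e8 m/s, 1 eV = 1.602176634e-19 J.)
In SI units: f = 3.29 GHz = 3.29e9 Hz.
Since p = hf/c for a photon, p = 7.272e-33 kg·m/s.
Converting to eV/c: p = 1.361e-5 eV/c ≈ 1.36e-5 eV/c.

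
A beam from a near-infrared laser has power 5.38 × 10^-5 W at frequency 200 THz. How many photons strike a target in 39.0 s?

Total energy: E_total = P·t = 5.38 × 10^-5 × 39.0 = 0.002098 J.
Per-photon energy: E = 1.325 × 10^-19 J.
N = E_total / E_photon = 1.58 × 10^16.

1.58 × 10^16 photons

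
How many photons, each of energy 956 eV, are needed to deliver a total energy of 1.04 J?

6.79e15 photons

Per-photon energy: E = 1.532e-16 J (from energy = 956 eV).
N = E_total / E_photon = 1.04 J / 1.532e-16 J = 6.79e15.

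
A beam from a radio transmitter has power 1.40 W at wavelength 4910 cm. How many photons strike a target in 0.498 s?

Total energy: E_total = P·t = 1.40 × 0.498 = 0.6972 J.
Per-photon energy: E = 4.046e-27 J.
N = E_total / E_photon = 1.72e26.

1.72e26 photons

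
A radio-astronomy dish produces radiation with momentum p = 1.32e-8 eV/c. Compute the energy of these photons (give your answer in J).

2.11e-27 J

In SI units: p = 1.32e-8 eV/c = 7.0545e-36 kg·m/s.
The photon relation is E = pc, giving E = 2.115e-27 J.
So E ≈ 2.11e-27 J.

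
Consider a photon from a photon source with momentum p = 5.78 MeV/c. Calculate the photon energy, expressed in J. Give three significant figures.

9.26 × 10^-13 J

First convert: p = 5.78 MeV/c = 3.0890 × 10^-21 kg·m/s.
For a photon E = pc, so E = 9.261 × 10^-13 J.
So E ≈ 9.26 × 10^-13 J.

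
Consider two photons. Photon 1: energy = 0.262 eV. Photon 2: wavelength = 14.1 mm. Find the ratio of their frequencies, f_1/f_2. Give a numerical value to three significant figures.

2980

f_1 = 6.335e13 Hz (from energy = 0.262 eV, via f = E/h).
f_2 = 2.126e10 Hz (from wavelength = 14.1 mm, via f = c/λ).
Ratio = 6.335e13 / 2.126e10 = 2980.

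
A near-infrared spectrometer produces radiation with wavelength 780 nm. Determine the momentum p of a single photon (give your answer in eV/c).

1.59 eV/c

Use h = 6.62607015 × 10^-34 J·s, c = 2.99792458 × 10^8 m/s, 1 eV = 1.602176634 × 10^-19 J.
Convert to SI: λ = 780 nm = 7.80 × 10^-7 m.
The photon relation is p = h/λ, giving p = 8.495 × 10^-28 kg·m/s.
Converting to eV/c: p = 1.590 eV/c ≈ 1.59 eV/c.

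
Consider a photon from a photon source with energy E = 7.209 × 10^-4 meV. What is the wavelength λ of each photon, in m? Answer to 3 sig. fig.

1.72 m

(h = 6.62607015 × 10^-34 J·s, c = 2.99792458 × 10^8 m/s, 1 eV = 1.602176634 × 10^-19 J.)
In SI units: E = 7.209 × 10^-4 meV = 1.1550 × 10^-25 J.
The photon relation is λ = hc/E, giving λ = 1.720 m.
So λ ≈ 1.72 m.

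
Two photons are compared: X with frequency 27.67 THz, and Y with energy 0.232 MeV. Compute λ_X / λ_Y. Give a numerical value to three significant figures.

2.03 × 10^6

λ_X = 1.083 × 10^-5 m (from frequency = 27.67 THz, via λ = c/f).
λ_Y = 5.344 × 10^-12 m (from energy = 0.232 MeV, via λ = hc/E).
Ratio = 1.083 × 10^-5 / 5.344 × 10^-12 = 2.03 × 10^6.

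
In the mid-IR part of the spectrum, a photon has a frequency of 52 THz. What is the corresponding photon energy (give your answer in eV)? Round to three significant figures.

In SI units: f = 52 THz = 5.2e13 Hz.
The photon relation is E = hf, giving E = 3.446e-20 J.
Converting to eV: E = 0.2151 eV ≈ 0.215 eV.

0.215 eV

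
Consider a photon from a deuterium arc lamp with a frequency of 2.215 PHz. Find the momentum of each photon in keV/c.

9.16e-3 keV/c

Use h = 6.62607015e-34 J·s, c = 2.99792458e8 m/s, 1 eV = 1.602176634e-19 J.
In SI units: f = 2.215 PHz = 2.215e15 Hz.
Apply p = hf/c: p = 4.896e-27 kg·m/s.
Converting to keV/c: p = 0.009161 keV/c ≈ 9.16e-3 keV/c.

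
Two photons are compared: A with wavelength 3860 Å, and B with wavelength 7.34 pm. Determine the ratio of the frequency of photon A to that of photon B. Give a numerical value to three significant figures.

f_A = 7.767 × 10^14 Hz (from wavelength = 3860 Å, via f = c/λ).
f_B = 4.084 × 10^19 Hz (from wavelength = 7.34 pm, via f = c/λ).
Ratio = 7.767 × 10^14 / 4.084 × 10^19 = 1.90 × 10^-5.

1.90 × 10^-5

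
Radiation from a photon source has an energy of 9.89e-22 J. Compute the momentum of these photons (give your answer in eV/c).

For a photon p = E/c, so p = 3.299e-30 kg·m/s.
Converting to eV/c: p = 0.006173 eV/c ≈ 6.17e-3 eV/c.

6.17e-3 eV/c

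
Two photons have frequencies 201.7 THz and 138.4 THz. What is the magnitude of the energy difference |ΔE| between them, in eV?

Using E = hf: E₁ = 1.3365 × 10^-19 J, E₂ = 9.1705 × 10^-20 J.
|ΔE| = |1.3365 × 10^-19 − 9.1705 × 10^-20| = 4.19 × 10^-20 J = 0.262 eV.

0.262 eV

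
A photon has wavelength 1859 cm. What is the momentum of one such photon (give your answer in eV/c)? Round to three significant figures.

Use h = 6.62607015e-34 J·s, c = 2.99792458e8 m/s, 1 eV = 1.602176634e-19 J.
First convert: λ = 1859 cm = 18.59 m.
Apply p = h/λ: p = 3.564e-35 kg·m/s.
Converting to eV/c: p = 6.669e-8 eV/c ≈ 6.67e-8 eV/c.

6.67e-8 eV/c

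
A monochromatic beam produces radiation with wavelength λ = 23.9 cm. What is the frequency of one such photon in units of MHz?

Use c = 2.99792458 × 10^8 m/s.
In SI units: λ = 23.9 cm = 0.239 m.
For a photon f = c/λ, so f = 1.254 × 10^9 Hz.
Converting to MHz: f = 1254 MHz ≈ 1250 MHz.

1250 MHz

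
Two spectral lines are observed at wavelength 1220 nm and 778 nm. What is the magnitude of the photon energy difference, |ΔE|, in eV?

0.577 eV

Using E = hc/λ: E₁ = 1.628e-19 J, E₂ = 2.553e-19 J.
|ΔE| = |1.628e-19 − 2.553e-19| = 9.25e-20 J = 0.577 eV.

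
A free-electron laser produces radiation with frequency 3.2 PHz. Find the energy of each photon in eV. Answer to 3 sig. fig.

13.2 eV

Convert to SI: f = 3.2 PHz = 3.2·10^15 Hz.
Since E = hf for a photon, E = 2.120·10^-18 J.
Converting to eV: E = 13.23 eV ≈ 13.2 eV.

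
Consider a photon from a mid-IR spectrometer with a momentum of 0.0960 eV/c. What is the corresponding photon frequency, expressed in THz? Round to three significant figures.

First convert: p = 0.0960 eV/c = 5.1305·10^-29 kg·m/s.
Apply f = pc/h: f = 2.321·10^13 Hz.
Converting to THz: f = 23.21 THz ≈ 23.2 THz.

23.2 THz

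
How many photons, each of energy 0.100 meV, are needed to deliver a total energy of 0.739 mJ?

Per-photon energy: E = 1.602 × 10^-23 J (from energy = 0.100 meV).
N = E_total / E_photon = 7.39 × 10^-4 J / 1.602 × 10^-23 J = 4.61 × 10^19.

4.61 × 10^19 photons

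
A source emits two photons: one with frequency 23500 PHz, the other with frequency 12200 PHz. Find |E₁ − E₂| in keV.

46.7 keV

Using E = hf: E₁ = 1.557 × 10^-14 J, E₂ = 8.084 × 10^-15 J.
|ΔE| = |1.557 × 10^-14 − 8.084 × 10^-15| = 7.49 × 10^-15 J = 46.7 keV.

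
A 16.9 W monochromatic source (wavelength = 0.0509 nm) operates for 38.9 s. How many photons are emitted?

1.68·10^17 photons

Total energy: E_total = P·t = 16.9 × 38.9 = 657.4 J.
Per-photon energy: E = 3.903·10^-15 J.
N = E_total / E_photon = 1.68·10^17.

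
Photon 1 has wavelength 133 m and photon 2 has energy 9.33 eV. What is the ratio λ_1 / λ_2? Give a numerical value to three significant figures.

λ_1 = 133.0 m (from wavelength = 133 m, via λ given directly).
λ_2 = 1.329e-7 m (from energy = 9.33 eV, via λ = hc/E).
Ratio = 133.0 / 1.329e-7 = 1.00e9.

1.00e9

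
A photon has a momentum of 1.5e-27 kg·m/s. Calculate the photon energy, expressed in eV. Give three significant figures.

Take c = 2.99792458e8 m/s, 1 eV = 1.602176634e-19 J.
For a photon E = pc, so E = 4.497e-19 J.
Converting to eV: E = 2.807 eV ≈ 2.81 eV.

2.81 eV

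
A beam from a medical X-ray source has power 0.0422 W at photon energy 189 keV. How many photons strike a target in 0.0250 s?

Total energy: E_total = P·t = 0.0422 × 0.0250 = 0.001055 J.
Per-photon energy: E = 3.028·10^-14 J.
N = E_total / E_photon = 3.48·10^10.

3.48·10^10 photons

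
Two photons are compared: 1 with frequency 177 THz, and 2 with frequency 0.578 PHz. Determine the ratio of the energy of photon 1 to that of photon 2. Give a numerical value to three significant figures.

E_1 = 1.173 × 10^-19 J (from frequency = 177 THz, via E = hf).
E_2 = 3.830 × 10^-19 J (from frequency = 0.578 PHz, via E = hf).
Ratio = 1.173 × 10^-19 / 3.830 × 10^-19 = 0.306.

0.306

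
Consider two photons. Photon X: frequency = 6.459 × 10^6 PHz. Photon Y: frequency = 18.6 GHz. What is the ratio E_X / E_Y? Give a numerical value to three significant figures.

3.47 × 10^11

E_X = 4.280 × 10^-12 J (from frequency = 6.459 × 10^6 PHz, via E = hf).
E_Y = 1.232 × 10^-23 J (from frequency = 18.6 GHz, via E = hf).
Ratio = 4.280 × 10^-12 / 1.232 × 10^-23 = 3.47 × 10^11.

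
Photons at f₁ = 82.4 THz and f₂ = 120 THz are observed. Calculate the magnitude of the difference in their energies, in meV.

156 meV

Using E = hf: E₁ = 5.460e-20 J, E₂ = 7.951e-20 J.
|ΔE| = |5.460e-20 − 7.951e-20| = 2.49e-20 J = 156 meV.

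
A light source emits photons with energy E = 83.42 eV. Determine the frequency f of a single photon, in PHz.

20.2 PHz

In SI units: E = 83.42 eV = 1.3365 × 10^-17 J.
The photon relation is f = E/h, giving f = 2.017 × 10^16 Hz.
Converting to PHz: f = 20.17 PHz ≈ 20.2 PHz.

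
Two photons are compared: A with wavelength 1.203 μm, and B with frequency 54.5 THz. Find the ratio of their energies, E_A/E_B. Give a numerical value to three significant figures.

E_A = 1.651 × 10^-19 J (from wavelength = 1.203 μm, via E = hc/λ).
E_B = 3.611 × 10^-20 J (from frequency = 54.5 THz, via E = hf).
Ratio = 1.651 × 10^-19 / 3.611 × 10^-20 = 4.57.

4.57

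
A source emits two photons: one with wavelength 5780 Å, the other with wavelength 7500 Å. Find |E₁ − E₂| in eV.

0.492 eV

Using E = hc/λ: E₁ = 3.437e-19 J, E₂ = 2.649e-19 J.
|ΔE| = |3.437e-19 − 2.649e-19| = 7.88e-20 J = 0.492 eV.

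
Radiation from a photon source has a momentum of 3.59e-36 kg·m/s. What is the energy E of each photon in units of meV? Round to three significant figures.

6.72e-6 meV

Since E = pc for a photon, E = 1.076e-27 J.
Converting to meV: E = 6.717e-6 meV ≈ 6.72e-6 meV.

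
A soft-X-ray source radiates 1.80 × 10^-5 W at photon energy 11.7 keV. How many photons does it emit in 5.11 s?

Total energy: E_total = P·t = 1.80 × 10^-5 × 5.11 = 9.198 × 10^-5 J.
Per-photon energy: E = 1.875 × 10^-15 J.
N = E_total / E_photon = 4.91 × 10^10.

4.91 × 10^10 photons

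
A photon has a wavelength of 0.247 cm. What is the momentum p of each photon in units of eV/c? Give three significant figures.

5.02 × 10^-4 eV/c

Use h = 6.62607015 × 10^-34 J·s, c = 2.99792458 × 10^8 m/s, 1 eV = 1.602176634 × 10^-19 J.
Convert to SI: λ = 0.247 cm = 0.00247 m.
For a photon p = h/λ, so p = 2.683 × 10^-31 kg·m/s.
Converting to eV/c: p = 5.020 × 10^-4 eV/c ≈ 5.02 × 10^-4 eV/c.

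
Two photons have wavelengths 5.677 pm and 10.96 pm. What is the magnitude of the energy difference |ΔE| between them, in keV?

105 keV

Using E = hc/λ: E₁ = 3.4991 × 10^-14 J, E₂ = 1.8125 × 10^-14 J.
|ΔE| = |3.4991 × 10^-14 − 1.8125 × 10^-14| = 1.69 × 10^-14 J = 105 keV.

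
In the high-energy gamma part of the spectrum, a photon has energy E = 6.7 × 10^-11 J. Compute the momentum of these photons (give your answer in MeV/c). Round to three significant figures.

418 MeV/c

Apply p = E/c: p = 2.235 × 10^-19 kg·m/s.
Converting to MeV/c: p = 418.2 MeV/c ≈ 418 MeV/c.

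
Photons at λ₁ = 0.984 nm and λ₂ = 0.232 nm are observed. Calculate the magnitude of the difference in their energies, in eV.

4080 eV

Using E = hc/λ: E₁ = 2.019·10^-16 J, E₂ = 8.562·10^-16 J.
|ΔE| = |2.019·10^-16 − 8.562·10^-16| = 6.54·10^-16 J = 4080 eV.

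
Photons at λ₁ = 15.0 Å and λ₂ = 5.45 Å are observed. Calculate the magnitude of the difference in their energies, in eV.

1450 eV

Using E = hc/λ: E₁ = 1.324e-16 J, E₂ = 3.645e-16 J.
|ΔE| = |1.324e-16 − 3.645e-16| = 2.32e-16 J = 1450 eV.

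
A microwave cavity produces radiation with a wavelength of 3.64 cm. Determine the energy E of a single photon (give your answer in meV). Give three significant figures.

0.0341 meV

First convert: λ = 3.64 cm = 0.0364 m.
For a photon E = hc/λ, so E = 5.457e-24 J.
Converting to meV: E = 0.03406 meV ≈ 0.0341 meV.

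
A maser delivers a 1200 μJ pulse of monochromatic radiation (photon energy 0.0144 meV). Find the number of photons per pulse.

5.20·10^20 photons

Per-photon energy: E = 2.307·10^-24 J (from energy = 0.0144 meV).
N = E_total / E_photon = 0.00120 J / 2.307·10^-24 J = 5.20·10^20.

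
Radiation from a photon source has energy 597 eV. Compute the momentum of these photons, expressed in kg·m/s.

First convert: E = 597 eV = 9.5650 × 10^-17 J.
Apply p = E/c: p = 3.191 × 10^-25 kg·m/s.
So p ≈ 3.19 × 10^-25 kg·m/s.

3.19 × 10^-25 kg·m/s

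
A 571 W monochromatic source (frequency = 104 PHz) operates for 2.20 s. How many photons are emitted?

1.82e19 photons

Total energy: E_total = P·t = 571 × 2.20 = 1256 J.
Per-photon energy: E = 6.891e-17 J.
N = E_total / E_photon = 1.82e19.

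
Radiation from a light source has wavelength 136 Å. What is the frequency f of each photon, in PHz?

Convert to SI: λ = 136 Å = 1.36e-8 m.
Apply f = c/λ: f = 2.204e16 Hz.
Converting to PHz: f = 22.04 PHz ≈ 22.0 PHz.

22.0 PHz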